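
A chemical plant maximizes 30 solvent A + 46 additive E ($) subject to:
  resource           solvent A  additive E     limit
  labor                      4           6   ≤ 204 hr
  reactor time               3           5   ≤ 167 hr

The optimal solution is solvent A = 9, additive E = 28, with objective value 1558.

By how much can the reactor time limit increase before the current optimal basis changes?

Binding constraints: labor, reactor time. The basis is B = [[4,6],[3,5]] with det 2.
Per unit increase in reactor time, x* moves by d = (-3, 2).
The basis stays optimal until solvent A reaches 0; allowable increase = 3 hr.

3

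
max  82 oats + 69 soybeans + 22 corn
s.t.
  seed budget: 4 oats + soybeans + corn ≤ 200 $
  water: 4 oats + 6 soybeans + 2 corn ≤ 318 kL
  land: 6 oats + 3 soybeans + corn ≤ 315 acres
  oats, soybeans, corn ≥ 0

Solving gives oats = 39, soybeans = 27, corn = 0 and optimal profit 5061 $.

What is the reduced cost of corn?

Binding: water and land. Non-binding: seed budget (17 unused).
Slack constraints have shadow price 0 (complementary slackness).
Dual feasibility on the basic columns requires 4·y_water + 6·y_land = 82, 6·y_water + 3·y_land = 69.
This yields shadow prices y_water = 7, y_land = 9.
Reduced cost of corn: c₃ − yᵀa₃ = 22 − (7·2 + 9·1) = 22 − 23 = -1.

-1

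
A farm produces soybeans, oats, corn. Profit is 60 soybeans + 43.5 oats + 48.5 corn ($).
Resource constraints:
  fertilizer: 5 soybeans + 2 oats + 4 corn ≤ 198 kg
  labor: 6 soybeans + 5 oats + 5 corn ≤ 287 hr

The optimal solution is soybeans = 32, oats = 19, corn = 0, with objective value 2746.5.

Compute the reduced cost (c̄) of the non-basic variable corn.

At the optimum: fertilizer uses 198 of 198 (binding); labor uses 287 of 287 (binding).
From A_Bᵀ y = c: 5·y_fertilizer + 6·y_labor = 60; 2·y_fertilizer + 5·y_labor = 43.5.
This yields shadow prices y_fertilizer = 3, y_labor = 7.5.
Reduced cost of corn: c₃ − yᵀa₃ = 48.5 − (3·4 + 7.5·5) = 48.5 − 49.5 = -1.

-1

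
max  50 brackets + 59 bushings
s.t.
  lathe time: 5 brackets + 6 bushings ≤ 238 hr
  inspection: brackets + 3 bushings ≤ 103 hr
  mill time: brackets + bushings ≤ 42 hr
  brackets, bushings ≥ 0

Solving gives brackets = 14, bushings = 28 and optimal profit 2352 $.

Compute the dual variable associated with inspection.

0

At the optimum: lathe time uses 238 of 238 (binding); inspection uses 98 of 103 (slack = 5); mill time uses 42 of 42 (binding).
Slack constraints have shadow price 0 (complementary slackness).
The binding rows give the dual system: 5·y_lathe time + 1·y_mill time = 50 and 6·y_lathe time + 1·y_mill time = 59.
→ y_lathe time = 9 and y_mill time = 5.
Shadow price of inspection = 0.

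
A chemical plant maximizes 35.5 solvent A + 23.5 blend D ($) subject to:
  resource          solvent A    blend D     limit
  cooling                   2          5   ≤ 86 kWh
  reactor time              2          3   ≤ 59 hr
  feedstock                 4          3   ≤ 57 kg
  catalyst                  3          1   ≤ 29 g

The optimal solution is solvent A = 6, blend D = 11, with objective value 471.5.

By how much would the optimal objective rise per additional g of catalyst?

At the optimum: cooling uses 67 of 86 (slack = 19); reactor time uses 45 of 59 (slack = 14); feedstock uses 57 of 57 (binding); catalyst uses 29 of 29 (binding).
By complementary slackness, y = 0 for the non-binding constraints.
Dual feasibility on the basic columns requires 4·y_feedstock + 3·y_catalyst = 35.5, 3·y_feedstock + 1·y_catalyst = 23.5.
Solving: y_feedstock = 7, y_catalyst = 2.5.
Shadow price of catalyst = 2.5.

2.5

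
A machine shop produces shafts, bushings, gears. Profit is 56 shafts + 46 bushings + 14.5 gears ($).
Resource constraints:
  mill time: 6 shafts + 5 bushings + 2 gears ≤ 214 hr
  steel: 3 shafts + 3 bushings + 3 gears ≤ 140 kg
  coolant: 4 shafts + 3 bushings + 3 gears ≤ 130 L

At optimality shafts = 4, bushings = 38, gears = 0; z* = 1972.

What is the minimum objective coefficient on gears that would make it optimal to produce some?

22

Check each constraint at x*: mill time 214/214 (tight); steel 126/140 (slack 14); coolant 130/130 (tight).
Since steel is not tight, its dual is 0.
Dual feasibility on the basic columns requires 6·y_mill time + 4·y_coolant = 56, 5·y_mill time + 3·y_coolant = 46.
Solving: y_mill time = 8, y_coolant = 2.
gears enters the basis when its profit ≥ yᵀa₃ = 8·2 + 2·3 = 22.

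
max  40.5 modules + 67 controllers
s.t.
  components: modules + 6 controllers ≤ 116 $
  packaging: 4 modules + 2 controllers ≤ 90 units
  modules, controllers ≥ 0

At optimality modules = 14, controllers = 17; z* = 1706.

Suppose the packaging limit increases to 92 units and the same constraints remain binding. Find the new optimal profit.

1722

Both components and packaging are binding at x*.
Dual feasibility on the basic columns requires 1·y_components + 4·y_packaging = 40.5, 6·y_components + 2·y_packaging = 67.
Solving: y_components = 8.5, y_packaging = 8.
Δz = y_packaging·Δb = 8 × (2) = 16, so new z* = 1706 + 16 = 1722.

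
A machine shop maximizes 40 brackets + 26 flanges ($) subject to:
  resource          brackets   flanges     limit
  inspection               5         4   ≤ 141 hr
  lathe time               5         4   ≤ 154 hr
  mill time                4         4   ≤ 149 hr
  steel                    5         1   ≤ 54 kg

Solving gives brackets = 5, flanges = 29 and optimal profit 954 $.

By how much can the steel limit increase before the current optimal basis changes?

87

Binding constraints: inspection, steel. The basis is B = [[5,4],[5,1]] with det -15.
Per unit increase in steel, x* moves by d = (0.2667, -0.3333).
The basis stays optimal until flanges reaches 0; allowable increase = 87 kg.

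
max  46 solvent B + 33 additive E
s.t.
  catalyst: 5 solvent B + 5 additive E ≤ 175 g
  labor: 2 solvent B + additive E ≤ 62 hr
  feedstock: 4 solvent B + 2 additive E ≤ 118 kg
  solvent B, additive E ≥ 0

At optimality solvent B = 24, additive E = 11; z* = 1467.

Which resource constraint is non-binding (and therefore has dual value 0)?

labor

catalyst: 175/175 (binding)
labor: 59/62 (slack 3)
feedstock: 118/118 (binding)
By complementary slackness, a constraint with positive slack has shadow price 0 → labor.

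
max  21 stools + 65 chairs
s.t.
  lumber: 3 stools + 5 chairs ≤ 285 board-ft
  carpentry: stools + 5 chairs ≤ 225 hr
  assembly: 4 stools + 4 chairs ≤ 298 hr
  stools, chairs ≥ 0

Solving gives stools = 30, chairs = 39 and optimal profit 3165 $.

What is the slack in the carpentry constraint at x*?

carpentry used = 1·30 + 5·39 = 225; slack = 225 − 225 = 0.

0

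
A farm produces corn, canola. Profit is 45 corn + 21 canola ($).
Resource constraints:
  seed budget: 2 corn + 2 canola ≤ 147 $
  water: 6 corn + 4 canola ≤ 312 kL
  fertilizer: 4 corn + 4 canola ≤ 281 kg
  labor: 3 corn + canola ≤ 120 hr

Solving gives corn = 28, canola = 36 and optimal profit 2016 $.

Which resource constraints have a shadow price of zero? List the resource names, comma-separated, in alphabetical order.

seed budget: 128/147 (slack 19)
water: 312/312 (binding)
fertilizer: 256/281 (slack 25)
labor: 120/120 (binding)
By complementary slackness, a constraint with positive slack has shadow price 0 → fertilizer, seed budget.

fertilizer, seed budget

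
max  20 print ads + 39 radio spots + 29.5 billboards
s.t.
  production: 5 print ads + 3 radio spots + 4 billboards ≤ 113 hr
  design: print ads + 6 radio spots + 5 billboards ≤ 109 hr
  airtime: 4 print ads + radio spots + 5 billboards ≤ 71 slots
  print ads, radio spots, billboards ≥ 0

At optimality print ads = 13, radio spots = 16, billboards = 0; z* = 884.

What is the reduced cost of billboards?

-7.5

Check each constraint at x*: production 113/113 (tight); design 109/109 (tight); airtime 68/71 (slack 3).
Since airtime is not tight, its dual is 0.
The binding rows give the dual system: 5·y_production + 1·y_design = 20 and 3·y_production + 6·y_design = 39.
Solving: y_production = 3, y_design = 5.
Reduced cost of billboards: c₃ − yᵀa₃ = 29.5 − (3·4 + 5·5) = 29.5 − 37 = -7.5.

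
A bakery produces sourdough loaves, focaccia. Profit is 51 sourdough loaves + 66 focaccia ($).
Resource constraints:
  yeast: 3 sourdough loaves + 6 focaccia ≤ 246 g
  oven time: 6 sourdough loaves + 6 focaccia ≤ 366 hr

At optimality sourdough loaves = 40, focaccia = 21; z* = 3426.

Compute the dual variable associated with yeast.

5

Check each constraint at x*: yeast 246/246 (tight); oven time 366/366 (tight).
From A_Bᵀ y = c: 3·y_yeast + 6·y_oven time = 51; 6·y_yeast + 6·y_oven time = 66.
This yields shadow prices y_yeast = 5, y_oven time = 6.
Shadow price of yeast = 5.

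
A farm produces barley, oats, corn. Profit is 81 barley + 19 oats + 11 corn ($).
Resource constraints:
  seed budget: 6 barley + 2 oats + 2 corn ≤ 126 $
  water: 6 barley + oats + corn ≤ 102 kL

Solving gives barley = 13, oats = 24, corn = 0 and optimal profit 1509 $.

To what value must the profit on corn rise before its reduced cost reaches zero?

19

At the optimum: seed budget uses 126 of 126 (binding); water uses 102 of 102 (binding).
Dual feasibility on the basic columns requires 6·y_seed budget + 6·y_water = 81, 2·y_seed budget + 1·y_water = 19.
→ y_seed budget = 5.5 and y_water = 8.
corn enters the basis when its profit ≥ yᵀa₃ = 5.5·2 + 8·1 = 19.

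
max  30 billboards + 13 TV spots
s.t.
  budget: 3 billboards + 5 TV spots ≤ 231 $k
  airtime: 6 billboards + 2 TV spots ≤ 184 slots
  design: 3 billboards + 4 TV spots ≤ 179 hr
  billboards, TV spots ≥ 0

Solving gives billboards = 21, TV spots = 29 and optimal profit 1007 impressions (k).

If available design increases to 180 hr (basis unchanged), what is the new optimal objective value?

At the optimum: budget uses 208 of 231 (slack = 23); airtime uses 184 of 184 (binding); design uses 179 of 179 (binding).
By complementary slackness, y = 0 for the non-binding constraint.
From A_Bᵀ y = c: 6·y_airtime + 3·y_design = 30; 2·y_airtime + 4·y_design = 13.
→ y_airtime = 4.5 and y_design = 1.
Δz = y_design·Δb = 1 × (1) = 1, so new z* = 1007 + 1 = 1008.

1008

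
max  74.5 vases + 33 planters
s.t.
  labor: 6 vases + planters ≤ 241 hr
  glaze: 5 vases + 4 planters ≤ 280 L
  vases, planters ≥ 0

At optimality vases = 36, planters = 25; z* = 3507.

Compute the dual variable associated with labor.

7

At the optimum: labor uses 241 of 241 (binding); glaze uses 280 of 280 (binding).
From A_Bᵀ y = c: 6·y_labor + 5·y_glaze = 74.5; 1·y_labor + 4·y_glaze = 33.
This yields shadow prices y_labor = 7, y_glaze = 6.5.
Shadow price of labor = 7.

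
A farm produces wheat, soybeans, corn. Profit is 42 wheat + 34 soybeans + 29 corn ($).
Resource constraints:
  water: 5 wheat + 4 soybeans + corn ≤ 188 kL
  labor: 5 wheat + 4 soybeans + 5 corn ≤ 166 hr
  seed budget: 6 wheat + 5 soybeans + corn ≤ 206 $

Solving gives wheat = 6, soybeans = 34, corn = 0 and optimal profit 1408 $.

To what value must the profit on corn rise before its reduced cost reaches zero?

Binding: labor and seed budget. Non-binding: water (22 unused).
Slack constraints have shadow price 0 (complementary slackness).
Dual feasibility on the basic columns requires 5·y_labor + 6·y_seed budget = 42, 4·y_labor + 5·y_seed budget = 34.
→ y_labor = 6 and y_seed budget = 2.
corn enters the basis when its profit ≥ yᵀa₃ = 6·5 + 2·1 = 32.

32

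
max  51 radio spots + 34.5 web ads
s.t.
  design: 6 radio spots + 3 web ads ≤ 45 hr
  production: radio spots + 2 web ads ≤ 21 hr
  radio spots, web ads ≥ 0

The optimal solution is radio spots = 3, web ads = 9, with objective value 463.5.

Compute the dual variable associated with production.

At the optimum: design uses 45 of 45 (binding); production uses 21 of 21 (binding).
From A_Bᵀ y = c: 6·y_design + 1·y_production = 51; 3·y_design + 2·y_production = 34.5.
This yields shadow prices y_design = 7.5, y_production = 6.
Shadow price of production = 6.

6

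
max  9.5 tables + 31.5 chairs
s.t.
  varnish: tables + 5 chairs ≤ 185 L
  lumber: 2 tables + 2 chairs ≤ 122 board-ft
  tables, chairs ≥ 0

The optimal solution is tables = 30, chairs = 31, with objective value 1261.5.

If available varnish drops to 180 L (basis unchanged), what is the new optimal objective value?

At the optimum: varnish uses 185 of 185 (binding); lumber uses 122 of 122 (binding).
Dual feasibility on the basic columns requires 1·y_varnish + 2·y_lumber = 9.5, 5·y_varnish + 2·y_lumber = 31.5.
→ y_varnish = 5.5 and y_lumber = 2.
Δz = y_varnish·Δb = 5.5 × (-5) = -27.5, so new z* = 1261.5 − 27.5 = 1234.

1234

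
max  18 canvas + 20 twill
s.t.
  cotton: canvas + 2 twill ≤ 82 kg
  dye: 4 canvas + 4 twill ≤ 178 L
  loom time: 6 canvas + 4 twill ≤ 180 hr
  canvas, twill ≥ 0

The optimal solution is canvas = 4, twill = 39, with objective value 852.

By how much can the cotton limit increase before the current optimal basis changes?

6

Binding constraints: cotton, loom time. The basis is B = [[1,2],[6,4]] with det -8.
Per unit increase in cotton, x* moves by d = (-0.5, 0.75).
The basis stays optimal until dye becomes binding; allowable increase = 6 kg.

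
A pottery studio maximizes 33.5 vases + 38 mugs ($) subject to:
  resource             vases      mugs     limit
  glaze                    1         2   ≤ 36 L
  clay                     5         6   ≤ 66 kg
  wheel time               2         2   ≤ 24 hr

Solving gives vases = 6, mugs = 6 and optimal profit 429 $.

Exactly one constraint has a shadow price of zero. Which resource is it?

glaze

glaze: 18/36 (slack 18)
clay: 66/66 (binding)
wheel time: 24/24 (binding)
By complementary slackness, a constraint with positive slack has shadow price 0 → glaze.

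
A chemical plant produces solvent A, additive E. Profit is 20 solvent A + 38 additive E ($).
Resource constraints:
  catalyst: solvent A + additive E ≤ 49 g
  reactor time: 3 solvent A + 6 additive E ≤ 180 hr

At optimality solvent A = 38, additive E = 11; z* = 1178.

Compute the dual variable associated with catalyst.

At the optimum: catalyst uses 49 of 49 (binding); reactor time uses 180 of 180 (binding).
The binding rows give the dual system: 1·y_catalyst + 3·y_reactor time = 20 and 1·y_catalyst + 6·y_reactor time = 38.
Solving: y_catalyst = 2, y_reactor time = 6.
Shadow price of catalyst = 2.

2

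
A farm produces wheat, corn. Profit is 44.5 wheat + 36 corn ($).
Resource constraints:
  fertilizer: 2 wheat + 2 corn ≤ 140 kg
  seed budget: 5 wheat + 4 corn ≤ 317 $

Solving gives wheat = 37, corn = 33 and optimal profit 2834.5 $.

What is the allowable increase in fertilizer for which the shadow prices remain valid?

18.5

Binding constraints: fertilizer, seed budget. The basis is B = [[2,2],[5,4]] with det -2.
Per unit increase in fertilizer, x* moves by d = (-2, 2.5).
The basis stays optimal until wheat reaches 0; allowable increase = 18.5 kg.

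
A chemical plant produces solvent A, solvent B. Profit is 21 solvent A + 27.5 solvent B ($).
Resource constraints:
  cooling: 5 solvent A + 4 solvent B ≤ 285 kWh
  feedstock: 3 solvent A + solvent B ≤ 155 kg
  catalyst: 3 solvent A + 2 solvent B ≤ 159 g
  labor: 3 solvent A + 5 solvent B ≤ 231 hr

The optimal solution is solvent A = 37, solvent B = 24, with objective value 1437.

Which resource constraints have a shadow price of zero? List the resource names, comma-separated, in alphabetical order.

cooling: 281/285 (slack 4)
feedstock: 135/155 (slack 20)
catalyst: 159/159 (binding)
labor: 231/231 (binding)
By complementary slackness, a constraint with positive slack has shadow price 0 → cooling, feedstock.

cooling, feedstock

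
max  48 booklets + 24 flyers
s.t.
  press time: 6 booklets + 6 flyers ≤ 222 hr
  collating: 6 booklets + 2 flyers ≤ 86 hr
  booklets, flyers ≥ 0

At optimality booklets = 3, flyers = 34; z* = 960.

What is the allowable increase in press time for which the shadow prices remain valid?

Binding constraints: press time, collating. The basis is B = [[6,6],[6,2]] with det -24.
Per unit increase in press time, x* moves by d = (-0.0833, 0.25).
The basis stays optimal until booklets reaches 0; allowable increase = 36 hr.

36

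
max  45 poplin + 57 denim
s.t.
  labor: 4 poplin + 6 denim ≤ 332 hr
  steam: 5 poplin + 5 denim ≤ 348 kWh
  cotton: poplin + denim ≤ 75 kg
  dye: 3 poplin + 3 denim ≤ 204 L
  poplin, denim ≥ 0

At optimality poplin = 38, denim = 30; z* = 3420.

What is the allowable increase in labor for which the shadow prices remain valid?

Binding constraints: labor, dye. The basis is B = [[4,6],[3,3]] with det -6.
Per unit increase in labor, x* moves by d = (-0.5, 0.5).
The basis stays optimal until poplin reaches 0; allowable increase = 76 hr.

76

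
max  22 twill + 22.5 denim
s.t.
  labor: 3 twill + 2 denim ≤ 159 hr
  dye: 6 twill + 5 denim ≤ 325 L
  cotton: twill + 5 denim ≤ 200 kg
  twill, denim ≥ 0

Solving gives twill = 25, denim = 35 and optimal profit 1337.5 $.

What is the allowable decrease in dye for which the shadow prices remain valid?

125

Binding constraints: dye, cotton. The basis is B = [[6,5],[1,5]] with det 25.
Per unit decrease in dye, x* moves by d = (-0.2, 0.04).
The basis stays optimal until twill reaches 0; allowable decrease = 125 L.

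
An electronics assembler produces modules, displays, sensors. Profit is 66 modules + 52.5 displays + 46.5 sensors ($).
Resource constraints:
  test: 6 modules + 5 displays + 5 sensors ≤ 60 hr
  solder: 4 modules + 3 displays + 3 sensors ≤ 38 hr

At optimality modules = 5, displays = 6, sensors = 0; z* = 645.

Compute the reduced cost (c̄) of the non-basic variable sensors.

-6

Both test and solder are binding at x*.
Dual feasibility on the basic columns requires 6·y_test + 4·y_solder = 66, 5·y_test + 3·y_solder = 52.5.
→ y_test = 6 and y_solder = 7.5.
Reduced cost of sensors: c₃ − yᵀa₃ = 46.5 − (6·5 + 7.5·3) = 46.5 − 52.5 = -6.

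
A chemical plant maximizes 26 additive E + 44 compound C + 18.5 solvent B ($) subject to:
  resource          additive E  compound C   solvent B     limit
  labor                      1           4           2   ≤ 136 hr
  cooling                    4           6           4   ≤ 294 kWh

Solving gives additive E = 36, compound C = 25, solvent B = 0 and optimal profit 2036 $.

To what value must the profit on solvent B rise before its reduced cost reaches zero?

28

At the optimum: labor uses 136 of 136 (binding); cooling uses 294 of 294 (binding).
From A_Bᵀ y = c: 1·y_labor + 4·y_cooling = 26; 4·y_labor + 6·y_cooling = 44.
Solving: y_labor = 2, y_cooling = 6.
solvent B enters the basis when its profit ≥ yᵀa₃ = 2·2 + 6·4 = 28.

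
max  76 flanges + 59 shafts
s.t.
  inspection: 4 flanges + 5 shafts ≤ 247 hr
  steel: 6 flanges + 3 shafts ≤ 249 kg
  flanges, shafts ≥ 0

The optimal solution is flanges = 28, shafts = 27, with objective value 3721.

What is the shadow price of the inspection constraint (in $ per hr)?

Check each constraint at x*: inspection 247/247 (tight); steel 249/249 (tight).
The binding rows give the dual system: 4·y_inspection + 6·y_steel = 76 and 5·y_inspection + 3·y_steel = 59.
This yields shadow prices y_inspection = 7, y_steel = 8.
Shadow price of inspection = 7.

7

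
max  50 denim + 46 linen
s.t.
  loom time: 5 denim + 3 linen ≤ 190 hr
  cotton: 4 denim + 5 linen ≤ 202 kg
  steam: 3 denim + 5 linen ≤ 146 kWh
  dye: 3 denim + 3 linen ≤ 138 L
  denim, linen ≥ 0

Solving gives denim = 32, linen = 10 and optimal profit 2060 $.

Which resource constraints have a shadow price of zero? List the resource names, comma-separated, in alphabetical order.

loom time: 190/190 (binding)
cotton: 178/202 (slack 24)
steam: 146/146 (binding)
dye: 126/138 (slack 12)
By complementary slackness, a constraint with positive slack has shadow price 0 → cotton, dye.

cotton, dye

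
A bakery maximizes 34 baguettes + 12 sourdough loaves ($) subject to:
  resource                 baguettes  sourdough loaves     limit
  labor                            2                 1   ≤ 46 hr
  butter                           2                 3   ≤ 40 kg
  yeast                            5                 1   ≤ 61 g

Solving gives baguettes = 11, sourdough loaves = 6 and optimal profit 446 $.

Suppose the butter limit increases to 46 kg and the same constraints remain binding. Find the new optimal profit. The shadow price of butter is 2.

Δb = 6, so new z* = 446 + (2)·(6) = 446 + 12 = 458.

458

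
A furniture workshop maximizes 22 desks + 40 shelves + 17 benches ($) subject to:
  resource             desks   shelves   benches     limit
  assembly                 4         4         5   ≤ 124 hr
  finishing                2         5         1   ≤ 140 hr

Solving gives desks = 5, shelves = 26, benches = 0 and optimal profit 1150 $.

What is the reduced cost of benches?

-1.5

Check each constraint at x*: assembly 124/124 (tight); finishing 140/140 (tight).
Dual feasibility on the basic columns requires 4·y_assembly + 2·y_finishing = 22, 4·y_assembly + 5·y_finishing = 40.
This yields shadow prices y_assembly = 2.5, y_finishing = 6.
Reduced cost of benches: c₃ − yᵀa₃ = 17 − (2.5·5 + 6·1) = 17 − 18.5 = -1.5.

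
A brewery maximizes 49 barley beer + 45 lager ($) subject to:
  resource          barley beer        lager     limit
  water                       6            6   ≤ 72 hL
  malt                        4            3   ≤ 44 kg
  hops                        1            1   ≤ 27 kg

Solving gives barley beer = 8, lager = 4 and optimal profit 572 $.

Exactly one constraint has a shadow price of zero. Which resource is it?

water: 72/72 (binding)
malt: 44/44 (binding)
hops: 12/27 (slack 15)
By complementary slackness, a constraint with positive slack has shadow price 0 → hops.

hops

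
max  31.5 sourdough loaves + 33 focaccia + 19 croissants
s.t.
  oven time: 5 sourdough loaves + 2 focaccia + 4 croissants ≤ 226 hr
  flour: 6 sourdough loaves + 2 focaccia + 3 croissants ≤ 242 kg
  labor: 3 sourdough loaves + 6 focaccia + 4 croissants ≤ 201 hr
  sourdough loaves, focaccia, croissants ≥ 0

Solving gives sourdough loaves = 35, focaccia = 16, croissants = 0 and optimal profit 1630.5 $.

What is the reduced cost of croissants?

Check each constraint at x*: oven time 207/226 (slack 19); flour 242/242 (tight); labor 201/201 (tight).
Since oven time is not tight, its dual is 0.
Dual feasibility on the basic columns requires 6·y_flour + 3·y_labor = 31.5, 2·y_flour + 6·y_labor = 33.
This yields shadow prices y_flour = 3, y_labor = 4.5.
Reduced cost of croissants: c₃ − yᵀa₃ = 19 − (3·3 + 4.5·4) = 19 − 27 = -8.

-8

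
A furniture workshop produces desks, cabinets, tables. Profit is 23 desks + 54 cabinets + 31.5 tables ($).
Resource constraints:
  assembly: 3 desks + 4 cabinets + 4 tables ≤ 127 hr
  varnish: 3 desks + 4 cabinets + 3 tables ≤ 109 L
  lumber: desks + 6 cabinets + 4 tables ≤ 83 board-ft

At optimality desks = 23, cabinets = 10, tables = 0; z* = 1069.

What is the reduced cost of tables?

At the optimum: assembly uses 109 of 127 (slack = 18); varnish uses 109 of 109 (binding); lumber uses 83 of 83 (binding).
Slack constraints have shadow price 0 (complementary slackness).
The binding rows give the dual system: 3·y_varnish + 1·y_lumber = 23 and 4·y_varnish + 6·y_lumber = 54.
→ y_varnish = 6 and y_lumber = 5.
Reduced cost of tables: c₃ − yᵀa₃ = 31.5 − (6·3 + 5·4) = 31.5 − 38 = -6.5.

-6.5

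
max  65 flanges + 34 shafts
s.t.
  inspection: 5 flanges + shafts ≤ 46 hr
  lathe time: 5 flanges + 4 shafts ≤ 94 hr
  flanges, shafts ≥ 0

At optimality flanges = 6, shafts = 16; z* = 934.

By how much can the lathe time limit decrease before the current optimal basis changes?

Binding constraints: inspection, lathe time. The basis is B = [[5,1],[5,4]] with det 15.
Per unit decrease in lathe time, x* moves by d = (0.0667, -0.3333).
The basis stays optimal until shafts reaches 0; allowable decrease = 48 hr.

48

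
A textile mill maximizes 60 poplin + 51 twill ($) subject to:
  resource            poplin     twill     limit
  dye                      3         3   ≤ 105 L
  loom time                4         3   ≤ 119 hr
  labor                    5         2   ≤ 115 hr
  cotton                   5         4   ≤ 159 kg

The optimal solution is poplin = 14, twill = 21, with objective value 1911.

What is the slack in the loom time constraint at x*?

loom time used = 4·14 + 3·21 = 119; slack = 119 − 119 = 0.

0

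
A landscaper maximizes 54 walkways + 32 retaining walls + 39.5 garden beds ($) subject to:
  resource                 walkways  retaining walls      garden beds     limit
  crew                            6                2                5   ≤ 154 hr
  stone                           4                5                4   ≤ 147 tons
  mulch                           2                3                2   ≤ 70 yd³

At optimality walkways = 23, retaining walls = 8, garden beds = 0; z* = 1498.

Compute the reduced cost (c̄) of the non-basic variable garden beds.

At the optimum: crew uses 154 of 154 (binding); stone uses 132 of 147 (slack = 15); mulch uses 70 of 70 (binding).
Since stone is not tight, its dual is 0.
Dual feasibility on the basic columns requires 6·y_crew + 2·y_mulch = 54, 2·y_crew + 3·y_mulch = 32.
This yields shadow prices y_crew = 7, y_mulch = 6.
Reduced cost of garden beds: c₃ − yᵀa₃ = 39.5 − (7·5 + 6·2) = 39.5 − 47 = -7.5.

-7.5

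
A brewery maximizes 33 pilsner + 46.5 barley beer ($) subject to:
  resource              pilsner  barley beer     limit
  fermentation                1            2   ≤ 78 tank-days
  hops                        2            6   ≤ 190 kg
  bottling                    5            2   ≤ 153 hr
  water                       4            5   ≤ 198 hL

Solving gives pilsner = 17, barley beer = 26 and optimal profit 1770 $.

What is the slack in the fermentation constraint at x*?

fermentation used = 1·17 + 2·26 = 69; slack = 78 − 69 = 9.

9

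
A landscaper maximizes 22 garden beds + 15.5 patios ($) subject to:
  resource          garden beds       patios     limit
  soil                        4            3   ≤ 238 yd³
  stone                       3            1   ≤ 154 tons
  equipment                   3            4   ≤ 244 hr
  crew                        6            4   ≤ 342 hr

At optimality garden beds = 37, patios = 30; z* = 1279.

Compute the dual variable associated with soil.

Check each constraint at x*: soil 238/238 (tight); stone 141/154 (slack 13); equipment 231/244 (slack 13); crew 342/342 (tight).
Slack constraints have shadow price 0 (complementary slackness).
The binding rows give the dual system: 4·y_soil + 6·y_crew = 22 and 3·y_soil + 4·y_crew = 15.5.
→ y_soil = 2.5 and y_crew = 2.
Shadow price of soil = 2.5.

2.5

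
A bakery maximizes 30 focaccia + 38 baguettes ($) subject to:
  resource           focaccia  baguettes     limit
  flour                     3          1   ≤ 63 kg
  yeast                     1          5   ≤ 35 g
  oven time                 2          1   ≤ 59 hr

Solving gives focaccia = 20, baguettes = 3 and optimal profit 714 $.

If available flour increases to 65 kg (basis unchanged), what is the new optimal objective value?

Binding: flour and yeast. Non-binding: oven time (16 unused).
By complementary slackness, y = 0 for the non-binding constraint.
From A_Bᵀ y = c: 3·y_flour + 1·y_yeast = 30; 1·y_flour + 5·y_yeast = 38.
Solving: y_flour = 8, y_yeast = 6.
Δz = y_flour·Δb = 8 × (2) = 16, so new z* = 714 + 16 = 730.

730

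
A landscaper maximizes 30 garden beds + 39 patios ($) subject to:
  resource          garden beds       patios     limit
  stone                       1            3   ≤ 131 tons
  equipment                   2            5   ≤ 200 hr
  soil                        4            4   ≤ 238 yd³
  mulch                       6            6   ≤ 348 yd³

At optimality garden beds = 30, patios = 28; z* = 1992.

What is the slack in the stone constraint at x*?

17

stone used = 1·30 + 3·28 = 114; slack = 131 − 114 = 17.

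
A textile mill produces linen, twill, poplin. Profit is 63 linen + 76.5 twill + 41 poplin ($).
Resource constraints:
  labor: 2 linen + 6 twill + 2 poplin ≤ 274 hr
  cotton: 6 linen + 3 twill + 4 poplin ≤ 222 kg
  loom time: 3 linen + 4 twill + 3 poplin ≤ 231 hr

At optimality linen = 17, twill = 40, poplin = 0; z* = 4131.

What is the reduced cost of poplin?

-7

At the optimum: labor uses 274 of 274 (binding); cotton uses 222 of 222 (binding); loom time uses 211 of 231 (slack = 20).
Slack constraints have shadow price 0 (complementary slackness).
From A_Bᵀ y = c: 2·y_labor + 6·y_cotton = 63; 6·y_labor + 3·y_cotton = 76.5.
Solving: y_labor = 9, y_cotton = 7.5.
Reduced cost of poplin: c₃ − yᵀa₃ = 41 − (9·2 + 7.5·4) = 41 − 48 = -7.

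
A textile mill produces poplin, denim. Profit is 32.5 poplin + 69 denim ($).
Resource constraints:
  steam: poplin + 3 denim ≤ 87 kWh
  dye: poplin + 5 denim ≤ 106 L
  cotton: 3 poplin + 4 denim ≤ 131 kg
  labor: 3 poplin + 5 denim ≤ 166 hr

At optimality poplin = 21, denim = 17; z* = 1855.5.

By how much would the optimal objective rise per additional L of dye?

7

Check each constraint at x*: steam 72/87 (slack 15); dye 106/106 (tight); cotton 131/131 (tight); labor 148/166 (slack 18).
Slack constraints have shadow price 0 (complementary slackness).
From A_Bᵀ y = c: 1·y_dye + 3·y_cotton = 32.5; 5·y_dye + 4·y_cotton = 69.
This yields shadow prices y_dye = 7, y_cotton = 8.5.
Shadow price of dye = 7.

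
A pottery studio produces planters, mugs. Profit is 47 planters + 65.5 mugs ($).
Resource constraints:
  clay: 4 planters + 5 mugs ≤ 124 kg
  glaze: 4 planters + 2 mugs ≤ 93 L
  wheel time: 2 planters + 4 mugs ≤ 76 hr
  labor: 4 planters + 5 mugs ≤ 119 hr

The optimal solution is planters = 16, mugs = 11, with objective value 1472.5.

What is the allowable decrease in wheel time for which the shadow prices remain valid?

3.5

Binding constraints: wheel time, labor. The basis is B = [[2,4],[4,5]] with det -6.
Per unit decrease in wheel time, x* moves by d = (0.8333, -0.6667).
The basis stays optimal until glaze becomes binding; allowable decrease = 3.5 hr.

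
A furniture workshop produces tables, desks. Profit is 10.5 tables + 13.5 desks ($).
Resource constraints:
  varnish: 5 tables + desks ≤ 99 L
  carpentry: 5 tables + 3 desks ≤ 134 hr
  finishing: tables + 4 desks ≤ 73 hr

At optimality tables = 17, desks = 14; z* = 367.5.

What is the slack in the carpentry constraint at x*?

7

carpentry used = 5·17 + 3·14 = 127; slack = 134 − 127 = 7.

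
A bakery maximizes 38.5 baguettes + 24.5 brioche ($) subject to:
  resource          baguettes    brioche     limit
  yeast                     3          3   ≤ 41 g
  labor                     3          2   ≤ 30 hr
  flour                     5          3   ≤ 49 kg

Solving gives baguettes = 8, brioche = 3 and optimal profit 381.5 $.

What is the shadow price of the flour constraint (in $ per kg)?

Binding: labor and flour. Non-binding: yeast (8 unused).
By complementary slackness, y = 0 for the non-binding constraint.
The binding rows give the dual system: 3·y_labor + 5·y_flour = 38.5 and 2·y_labor + 3·y_flour = 24.5.
→ y_labor = 7 and y_flour = 3.5.
Shadow price of flour = 3.5.

3.5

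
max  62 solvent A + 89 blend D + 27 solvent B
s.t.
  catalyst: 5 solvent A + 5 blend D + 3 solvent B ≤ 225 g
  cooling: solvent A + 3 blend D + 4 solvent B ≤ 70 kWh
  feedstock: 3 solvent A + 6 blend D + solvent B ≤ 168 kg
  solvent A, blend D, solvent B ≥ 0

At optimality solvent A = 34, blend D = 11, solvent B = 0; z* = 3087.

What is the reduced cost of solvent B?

-3

At the optimum: catalyst uses 225 of 225 (binding); cooling uses 67 of 70 (slack = 3); feedstock uses 168 of 168 (binding).
Since cooling is not tight, its dual is 0.
The binding rows give the dual system: 5·y_catalyst + 3·y_feedstock = 62 and 5·y_catalyst + 6·y_feedstock = 89.
This yields shadow prices y_catalyst = 7, y_feedstock = 9.
Reduced cost of solvent B: c₃ − yᵀa₃ = 27 − (7·3 + 9·1) = 27 − 30 = -3.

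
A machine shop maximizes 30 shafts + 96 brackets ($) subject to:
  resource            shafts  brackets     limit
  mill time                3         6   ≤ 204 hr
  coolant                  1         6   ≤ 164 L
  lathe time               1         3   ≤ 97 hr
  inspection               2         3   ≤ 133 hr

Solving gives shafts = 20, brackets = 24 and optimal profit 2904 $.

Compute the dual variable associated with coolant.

Binding: mill time and coolant. Non-binding: lathe time (5 unused), inspection (21 unused).
Slack constraints have shadow price 0 (complementary slackness).
The binding rows give the dual system: 3·y_mill time + 1·y_coolant = 30 and 6·y_mill time + 6·y_coolant = 96.
This yields shadow prices y_mill time = 7, y_coolant = 9.
Shadow price of coolant = 9.

9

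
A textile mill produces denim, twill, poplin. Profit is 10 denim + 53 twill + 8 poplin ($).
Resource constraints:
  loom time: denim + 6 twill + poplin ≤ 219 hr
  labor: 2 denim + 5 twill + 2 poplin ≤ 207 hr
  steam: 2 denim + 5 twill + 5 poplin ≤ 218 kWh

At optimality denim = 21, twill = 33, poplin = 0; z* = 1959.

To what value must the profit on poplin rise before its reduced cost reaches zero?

10

At the optimum: loom time uses 219 of 219 (binding); labor uses 207 of 207 (binding); steam uses 207 of 218 (slack = 11).
Since steam is not tight, its dual is 0.
From A_Bᵀ y = c: 1·y_loom time + 2·y_labor = 10; 6·y_loom time + 5·y_labor = 53.
→ y_loom time = 8 and y_labor = 1.
poplin enters the basis when its profit ≥ yᵀa₃ = 8·1 + 1·2 = 10.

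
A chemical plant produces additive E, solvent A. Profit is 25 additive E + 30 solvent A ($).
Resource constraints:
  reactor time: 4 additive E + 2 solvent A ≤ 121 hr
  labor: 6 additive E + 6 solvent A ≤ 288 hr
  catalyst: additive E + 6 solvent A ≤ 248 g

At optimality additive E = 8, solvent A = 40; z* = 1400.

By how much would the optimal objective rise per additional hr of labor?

4

Binding: labor and catalyst. Non-binding: reactor time (9 unused).
By complementary slackness, y = 0 for the non-binding constraint.
Dual feasibility on the basic columns requires 6·y_labor + 1·y_catalyst = 25, 6·y_labor + 6·y_catalyst = 30.
→ y_labor = 4 and y_catalyst = 1.
Shadow price of labor = 4.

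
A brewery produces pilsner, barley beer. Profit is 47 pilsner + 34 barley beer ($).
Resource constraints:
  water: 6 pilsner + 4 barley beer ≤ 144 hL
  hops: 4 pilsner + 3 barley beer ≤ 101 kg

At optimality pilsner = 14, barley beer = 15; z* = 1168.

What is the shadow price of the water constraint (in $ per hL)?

Check each constraint at x*: water 144/144 (tight); hops 101/101 (tight).
From A_Bᵀ y = c: 6·y_water + 4·y_hops = 47; 4·y_water + 3·y_hops = 34.
→ y_water = 2.5 and y_hops = 8.
Shadow price of water = 2.5.

2.5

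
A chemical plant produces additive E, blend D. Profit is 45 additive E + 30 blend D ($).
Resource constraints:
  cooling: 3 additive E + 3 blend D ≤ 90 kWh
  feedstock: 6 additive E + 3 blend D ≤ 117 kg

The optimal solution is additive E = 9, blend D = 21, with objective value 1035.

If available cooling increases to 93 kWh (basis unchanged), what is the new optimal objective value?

Both cooling and feedstock are binding at x*.
The binding rows give the dual system: 3·y_cooling + 6·y_feedstock = 45 and 3·y_cooling + 3·y_feedstock = 30.
Solving: y_cooling = 5, y_feedstock = 5.
Δz = y_cooling·Δb = 5 × (3) = 15, so new z* = 1035 + 15 = 1050.

1050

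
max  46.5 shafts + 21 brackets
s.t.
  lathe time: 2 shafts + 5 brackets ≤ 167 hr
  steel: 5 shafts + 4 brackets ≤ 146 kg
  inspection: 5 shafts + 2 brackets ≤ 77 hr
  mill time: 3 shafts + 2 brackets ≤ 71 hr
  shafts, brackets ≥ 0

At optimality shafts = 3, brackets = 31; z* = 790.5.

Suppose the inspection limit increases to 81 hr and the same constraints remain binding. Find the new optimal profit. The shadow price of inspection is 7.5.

Δb = 4, so new z* = 790.5 + (7.5)·(4) = 790.5 + 30 = 820.5.

820.5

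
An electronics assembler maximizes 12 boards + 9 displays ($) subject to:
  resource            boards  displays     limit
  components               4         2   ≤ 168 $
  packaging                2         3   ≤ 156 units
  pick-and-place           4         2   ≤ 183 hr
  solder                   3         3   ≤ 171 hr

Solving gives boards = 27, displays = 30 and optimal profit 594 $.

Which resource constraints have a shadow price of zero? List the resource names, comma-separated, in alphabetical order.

components: 168/168 (binding)
packaging: 144/156 (slack 12)
pick-and-place: 168/183 (slack 15)
solder: 171/171 (binding)
By complementary slackness, a constraint with positive slack has shadow price 0 → packaging, pick-and-place.

packaging, pick-and-place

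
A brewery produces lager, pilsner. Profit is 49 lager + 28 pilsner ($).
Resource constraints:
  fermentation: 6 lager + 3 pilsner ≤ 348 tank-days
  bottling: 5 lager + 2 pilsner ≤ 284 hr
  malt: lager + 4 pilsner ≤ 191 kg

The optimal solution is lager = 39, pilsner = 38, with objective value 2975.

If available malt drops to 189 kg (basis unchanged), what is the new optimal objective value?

At the optimum: fermentation uses 348 of 348 (binding); bottling uses 271 of 284 (slack = 13); malt uses 191 of 191 (binding).
Since bottling is not tight, its dual is 0.
Dual feasibility on the basic columns requires 6·y_fermentation + 1·y_malt = 49, 3·y_fermentation + 4·y_malt = 28.
Solving: y_fermentation = 8, y_malt = 1.
Δz = y_malt·Δb = 1 × (-2) = -2, so new z* = 2975 − 2 = 2973.

2973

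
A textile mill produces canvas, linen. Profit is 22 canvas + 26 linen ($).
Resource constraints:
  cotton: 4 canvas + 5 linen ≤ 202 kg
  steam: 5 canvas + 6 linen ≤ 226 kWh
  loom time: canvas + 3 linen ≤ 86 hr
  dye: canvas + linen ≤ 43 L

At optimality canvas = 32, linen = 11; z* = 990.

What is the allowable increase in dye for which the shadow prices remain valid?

Binding constraints: steam, dye. The basis is B = [[5,6],[1,1]] with det -1.
Per unit increase in dye, x* moves by d = (6, -5).
The basis stays optimal until linen reaches 0; allowable increase = 2.2 L.

2.2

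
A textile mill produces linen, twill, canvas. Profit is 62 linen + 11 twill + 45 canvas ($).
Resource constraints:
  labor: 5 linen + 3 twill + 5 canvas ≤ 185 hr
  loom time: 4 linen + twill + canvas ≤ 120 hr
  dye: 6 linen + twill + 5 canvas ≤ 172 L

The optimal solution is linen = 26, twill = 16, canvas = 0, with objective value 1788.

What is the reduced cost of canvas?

Binding: loom time and dye. Non-binding: labor (7 unused).
By complementary slackness, y = 0 for the non-binding constraint.
Dual feasibility on the basic columns requires 4·y_loom time + 6·y_dye = 62, 1·y_loom time + 1·y_dye = 11.
→ y_loom time = 2 and y_dye = 9.
Reduced cost of canvas: c₃ − yᵀa₃ = 45 − (2·1 + 9·5) = 45 − 47 = -2.

-2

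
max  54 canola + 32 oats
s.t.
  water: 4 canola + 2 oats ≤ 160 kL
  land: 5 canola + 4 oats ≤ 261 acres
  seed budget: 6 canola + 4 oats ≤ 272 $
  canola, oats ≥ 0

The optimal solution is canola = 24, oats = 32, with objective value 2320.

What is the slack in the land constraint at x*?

land used = 5·24 + 4·32 = 248; slack = 261 − 248 = 13.

13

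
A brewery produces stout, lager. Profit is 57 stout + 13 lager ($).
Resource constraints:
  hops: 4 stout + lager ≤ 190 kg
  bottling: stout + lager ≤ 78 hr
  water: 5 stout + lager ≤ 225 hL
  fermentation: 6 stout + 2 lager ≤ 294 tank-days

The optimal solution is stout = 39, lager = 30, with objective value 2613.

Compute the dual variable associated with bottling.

Check each constraint at x*: hops 186/190 (slack 4); bottling 69/78 (slack 9); water 225/225 (tight); fermentation 294/294 (tight).
Slack constraints have shadow price 0 (complementary slackness).
Dual feasibility on the basic columns requires 5·y_water + 6·y_fermentation = 57, 1·y_water + 2·y_fermentation = 13.
Solving: y_water = 9, y_fermentation = 2.
Shadow price of bottling = 0.

0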